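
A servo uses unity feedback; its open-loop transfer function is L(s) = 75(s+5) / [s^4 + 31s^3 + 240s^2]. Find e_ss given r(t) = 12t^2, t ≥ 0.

Lowest-order denominator term is 240s^2, so the open loop has 2 poles at the origin → type 2 system.
K_a = lim_{s→0} s^2·L(s) = 75·5 / 240 = 1.5625.
r(t) = 12t^2 gives R(s) = 24/s^3.
e_ss = 24/K_a = 24/1.5625 = 15.36.

15.36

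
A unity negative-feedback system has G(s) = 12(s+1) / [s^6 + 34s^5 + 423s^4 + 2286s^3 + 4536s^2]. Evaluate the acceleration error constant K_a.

1/378

Factoring s^2 from the denominator leaves a polynomial with constant term 4536, so the system is type 2.
K_a = lim_{s→0} s^2·G(s) = 12·1 / 4536 = 1/378.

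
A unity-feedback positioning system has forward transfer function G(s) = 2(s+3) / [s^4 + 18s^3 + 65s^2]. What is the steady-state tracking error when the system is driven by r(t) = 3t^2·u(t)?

Lowest-order denominator term is 65s^2, so the open loop has 2 poles at the origin → type 2 system.
K_a = lim_{s→0} s^2·G(s) = 2·3 / 65 = 6/65.
r(t) = 3t^2 gives R(s) = 6/s^3.
e_ss = 6/K_a = 6/(6/65) = 65.

65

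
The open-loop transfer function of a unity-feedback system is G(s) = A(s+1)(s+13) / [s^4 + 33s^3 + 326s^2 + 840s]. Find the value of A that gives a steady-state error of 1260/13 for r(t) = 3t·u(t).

The denominator has no term below 840s — 1 pole at s=0, type 1.
K_v = lim_{s→0} s·G(s) = A·1·13 / 840 = (13/840)·A.
e_ss = 3/K_v = 1260/13 ⇒ K_v = 13/420 ⇒ A = (13/420)/(13/840) = 2.

2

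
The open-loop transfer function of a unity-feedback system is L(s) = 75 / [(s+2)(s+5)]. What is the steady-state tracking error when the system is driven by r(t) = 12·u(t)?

24/17

L(s) has no factors of s in the denominator, so the system is type 0.
K_p = lim_{s→0} L(s) = 75 / (2·5) = 7.5.
e_ss = 12/(1 + K_p) = 12/8.5 = 24/17.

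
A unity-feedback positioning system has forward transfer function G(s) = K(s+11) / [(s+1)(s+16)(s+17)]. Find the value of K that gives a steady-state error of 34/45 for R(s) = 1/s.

8

G(s) has no factors of s in the denominator, so the system is type 0.
K_p = lim_{s→0} G(s) = K·11 / (1·16·17) = (11/272)·K.
e_ss = 1/(1 + K_p) = 34/45 ⇒ 1 + (11/272)·K = 45/34 ⇒ K = 8.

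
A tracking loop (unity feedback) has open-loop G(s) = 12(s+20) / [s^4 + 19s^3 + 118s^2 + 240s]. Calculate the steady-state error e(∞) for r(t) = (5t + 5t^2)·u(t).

Lowest-order denominator term is 240s, so the open loop has 1 pole at the origin → type 1 system. Taking each input component in turn:
  • 5t: e_ss = 5/K_v with K_v=1 → 5.
  • 5t^2: a type-1 system cannot track it, e_ss → ∞.
The unbounded component dominates.

infinity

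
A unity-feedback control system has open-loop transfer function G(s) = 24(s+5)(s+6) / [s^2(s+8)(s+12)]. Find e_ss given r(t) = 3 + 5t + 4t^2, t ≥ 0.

G(s) has two factors of s in the denominator, so the system is type 2. Taking each input component in turn:
  • 3: tracked with zero error.
  • 5t: tracked with zero error.
  • 4t^2: e_ss = 8/K_a with K_a=7.5 → 16/15.
Total e_ss = 16/15.

16/15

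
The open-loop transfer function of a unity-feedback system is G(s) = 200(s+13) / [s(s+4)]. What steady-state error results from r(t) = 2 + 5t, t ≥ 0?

1/130

G(s) has one factor of s in the denominator, so the system is type 1. By superposition:
  • 2: tracked with zero error.
  • 5t: e_ss = 5/K_v with K_v=650 → 1/130.
Total e_ss = 1/130.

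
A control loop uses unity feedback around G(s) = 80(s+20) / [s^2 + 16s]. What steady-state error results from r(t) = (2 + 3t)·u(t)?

0.03

The denominator has no term below 16s — 1 pole at s=0, type 1. Taking each input component in turn:
  • 2: tracked with zero error.
  • 3t: e_ss = 3/K_v with K_v=100 → 0.03.
Total e_ss = 0.03.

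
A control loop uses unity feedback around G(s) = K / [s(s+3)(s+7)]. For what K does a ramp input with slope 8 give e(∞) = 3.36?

G(s) has one factor of s in the denominator, so the system is type 1.
K_v = lim_{s→0} s·G(s) = K / (3·7) = (1/21)·K.
e_ss = 8/K_v = 3.36 ⇒ K_v = 50/21 ⇒ K = (50/21)/(1/21) = 50.

50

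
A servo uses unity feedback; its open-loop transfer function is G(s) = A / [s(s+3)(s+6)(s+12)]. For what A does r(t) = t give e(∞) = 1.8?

G(s) has one factor of s in the denominator, so the system is type 1.
K_v = lim_{s→0} s·G(s) = A / (3·6·12) = (1/216)·A.
e_ss = 1/K_v = 1.8 ⇒ K_v = 5/9 ⇒ A = (5/9)/(1/216) = 120.

120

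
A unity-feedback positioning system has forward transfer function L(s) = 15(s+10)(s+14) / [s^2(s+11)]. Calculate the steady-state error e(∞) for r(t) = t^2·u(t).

L(s) has two factors of s in the denominator, so the system is type 2.
K_a = lim_{s→0} s^2·L(s) = 15·10·14 / (11) = 2100/11.
r(t) = t^2 gives R(s) = 2/s^3.
e_ss = 2/K_a = 2/(2100/11) = 11/1050.

11/1050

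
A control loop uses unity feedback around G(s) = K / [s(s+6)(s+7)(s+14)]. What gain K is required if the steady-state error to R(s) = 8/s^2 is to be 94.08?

System type = 1 (one pole at s=0).
K_v = lim_{s→0} s·G(s) = K / (6·7·14) = (1/588)·K.
e_ss = 8/K_v = 94.08 ⇒ K_v = 25/294 ⇒ K = (25/294)/(1/588) = 50.

50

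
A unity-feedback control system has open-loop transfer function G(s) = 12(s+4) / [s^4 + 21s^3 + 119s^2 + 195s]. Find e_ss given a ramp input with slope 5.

20.3125

Lowest-order denominator term is 195s, so the open loop has 1 pole at the origin → type 1 system.
K_v = lim_{s→0} s·G(s) = 12·4 / 195 = 16/65.
e_ss = 5/K_v = 5/(16/65) = 20.3125.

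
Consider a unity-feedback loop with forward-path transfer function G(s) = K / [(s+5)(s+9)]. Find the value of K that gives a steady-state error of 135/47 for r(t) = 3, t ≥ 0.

2

The open loop has no poles at the origin → type 0 system.
K_p = lim_{s→0} G(s) = K / (5·9) = (1/45)·K.
e_ss = 3/(1 + K_p) = 135/47 ⇒ 1 + (1/45)·K = 47/45 ⇒ K = 2.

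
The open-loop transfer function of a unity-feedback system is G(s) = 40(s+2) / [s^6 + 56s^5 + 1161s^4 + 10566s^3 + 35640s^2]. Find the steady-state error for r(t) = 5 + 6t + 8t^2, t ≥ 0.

7128

Factoring s^2 from the denominator leaves a polynomial with constant term 35640, so the system is type 2. Taking each input component in turn:
  • 5: tracked with zero error.
  • 6t: tracked with zero error.
  • 8t^2: e_ss = 16/K_a with K_a=2/891 → 7128.
Total e_ss = 7128.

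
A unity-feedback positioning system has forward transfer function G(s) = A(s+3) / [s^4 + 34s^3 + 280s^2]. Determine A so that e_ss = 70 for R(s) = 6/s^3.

Factoring s^2 from the denominator leaves a polynomial with constant term 280, so the system is type 2.
K_a = lim_{s→0} s^2·G(s) = A·3 / 280 = (3/280)·A.
e_ss = 6/K_a = 70 ⇒ K_a = 3/35 ⇒ A = (3/35)/(3/280) = 8.

8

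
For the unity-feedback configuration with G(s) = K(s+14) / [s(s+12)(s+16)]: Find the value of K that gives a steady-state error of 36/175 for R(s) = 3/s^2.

200

One free integrator in G(s): this is a type 1 system.
K_v = lim_{s→0} s·G(s) = K·14 / (12·16) = (7/96)·K.
e_ss = 3/K_v = 36/175 ⇒ K_v = 175/12 ⇒ K = (175/12)/(7/96) = 200.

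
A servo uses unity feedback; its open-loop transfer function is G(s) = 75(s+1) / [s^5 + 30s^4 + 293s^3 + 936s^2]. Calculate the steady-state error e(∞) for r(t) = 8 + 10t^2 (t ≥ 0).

249.6

Factoring s^2 from the denominator leaves a polynomial with constant term 936, so the system is type 2. By superposition:
  • 8: tracked with zero error.
  • 10t^2: e_ss = 20/K_a with K_a=25/312 → 249.6.
Total e_ss = 249.6.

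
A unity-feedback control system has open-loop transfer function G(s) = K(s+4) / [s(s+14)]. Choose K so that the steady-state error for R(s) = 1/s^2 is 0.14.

One free integrator in G(s): this is a type 1 system.
K_v = lim_{s→0} s·G(s) = K·4 / (14) = (2/7)·K.
e_ss = 1/K_v = 0.14 ⇒ K_v = 50/7 ⇒ K = (50/7)/(2/7) = 25.

25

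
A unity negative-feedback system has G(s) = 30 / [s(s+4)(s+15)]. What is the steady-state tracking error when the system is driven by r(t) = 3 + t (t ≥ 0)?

G(s) has one factor of s in the denominator, so the system is type 1. Taking each input component in turn:
  • 3: tracked with zero error.
  • t: e_ss = 1/K_v with K_v=0.5 → 2.
Total e_ss = 2.

2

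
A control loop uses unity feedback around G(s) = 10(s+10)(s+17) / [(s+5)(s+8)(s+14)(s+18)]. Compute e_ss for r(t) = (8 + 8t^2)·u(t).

System type = 0 (no poles at s=0). By superposition:
  • 8: e_ss = 8/(1+K_p) with K_p=85/504 → 4032/589.
  • 8t^2: a type-0 system cannot track it, e_ss → ∞.
The unbounded component dominates.

infinity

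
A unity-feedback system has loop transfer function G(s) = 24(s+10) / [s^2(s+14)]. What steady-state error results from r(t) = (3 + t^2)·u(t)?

7/60

The open loop has two poles at the origin → type 2 system. Treating each term separately:
  • 3: tracked with zero error.
  • t^2: e_ss = 2/K_a with K_a=120/7 → 7/60.
Total e_ss = 7/60.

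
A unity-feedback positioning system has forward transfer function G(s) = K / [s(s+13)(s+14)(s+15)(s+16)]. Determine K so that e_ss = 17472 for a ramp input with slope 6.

15

G(s) has one factor of s in the denominator, so the system is type 1.
K_v = lim_{s→0} s·G(s) = K / (13·14·15·16) = (1/43680)·K.
e_ss = 6/K_v = 17472 ⇒ K_v = 1/2912 ⇒ K = (1/2912)/(1/43680) = 15.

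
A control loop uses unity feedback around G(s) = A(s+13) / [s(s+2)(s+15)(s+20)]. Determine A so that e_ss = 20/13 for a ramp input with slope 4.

120

G(s) has one factor of s in the denominator, so the system is type 1.
K_v = lim_{s→0} s·G(s) = A·13 / (2·15·20) = (13/600)·A.
e_ss = 4/K_v = 20/13 ⇒ K_v = 2.6 ⇒ A = 2.6/(13/600) = 120.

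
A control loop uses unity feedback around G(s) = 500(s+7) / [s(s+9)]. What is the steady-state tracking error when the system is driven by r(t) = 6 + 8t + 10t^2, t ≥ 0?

infinity

One free integrator in G(s): this is a type 1 system. Taking each input component in turn:
  • 6: tracked with zero error.
  • 8t: e_ss = 8/K_v with K_v=3500/9 → 18/875.
  • 10t^2: a type-1 system cannot track it, e_ss → ∞.
The unbounded component dominates.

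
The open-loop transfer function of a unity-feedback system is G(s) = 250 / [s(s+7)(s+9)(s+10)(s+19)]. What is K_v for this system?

G(s) has one factor of s in the denominator, so the system is type 1.
K_v = lim_{s→0} s·G(s) = 250 / (7·9·10·19) = 25/1197.

25/1197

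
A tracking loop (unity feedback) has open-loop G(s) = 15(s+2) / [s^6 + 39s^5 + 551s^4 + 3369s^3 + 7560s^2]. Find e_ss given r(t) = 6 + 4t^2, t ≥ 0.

The denominator has no term below 7560s^2 — 2 poles at s=0, type 2. By superposition:
  • 6: tracked with zero error.
  • 4t^2: e_ss = 8/K_a with K_a=1/252 → 2016.
Total e_ss = 2016.

2016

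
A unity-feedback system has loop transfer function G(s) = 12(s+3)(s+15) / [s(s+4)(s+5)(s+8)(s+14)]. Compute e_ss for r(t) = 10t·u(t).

1120/27

The open loop has one pole at the origin → type 1 system.
K_v = lim_{s→0} s·G(s) = 12·3·15 / (4·5·8·14) = 27/112.
e_ss = 10/K_v = 10/(27/112) = 1120/27.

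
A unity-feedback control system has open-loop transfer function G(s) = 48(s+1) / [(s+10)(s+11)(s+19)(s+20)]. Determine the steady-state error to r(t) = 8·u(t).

41800/5231

G(s) has no factors of s in the denominator, so the system is type 0.
K_p = lim_{s→0} G(s) = 48·1 / (10·11·19·20) = 6/5225.
e_ss = 8/(1 + K_p) = 8/(5231/5225) = 41800/5231.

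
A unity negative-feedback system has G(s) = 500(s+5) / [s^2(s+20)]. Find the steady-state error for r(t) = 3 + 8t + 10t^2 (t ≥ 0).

The open loop has two poles at the origin → type 2 system. By superposition:
  • 3: tracked with zero error.
  • 8t: tracked with zero error.
  • 10t^2: e_ss = 20/K_a with K_a=125 → 0.16.
Total e_ss = 0.16.

0.16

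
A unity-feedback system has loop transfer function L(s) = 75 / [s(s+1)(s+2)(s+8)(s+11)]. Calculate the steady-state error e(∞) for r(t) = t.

176/75

The open loop has one pole at the origin → type 1 system.
K_v = lim_{s→0} s·L(s) = 75 / (1·2·8·11) = 75/176.
e_ss = 1/K_v = 1/(75/176) = 176/75.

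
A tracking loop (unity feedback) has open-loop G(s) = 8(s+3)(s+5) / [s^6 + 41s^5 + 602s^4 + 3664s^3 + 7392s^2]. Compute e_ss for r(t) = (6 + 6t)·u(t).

0

Factoring s^2 from the denominator leaves a polynomial with constant term 7392, so the system is type 2. By superposition:
  • 6: tracked with zero error.
  • 6t: tracked with zero error.
Total e_ss = 0.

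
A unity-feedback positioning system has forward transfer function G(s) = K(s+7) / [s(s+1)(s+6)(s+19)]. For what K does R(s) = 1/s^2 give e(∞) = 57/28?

G(s) has one factor of s in the denominator, so the system is type 1.
K_v = lim_{s→0} s·G(s) = K·7 / (1·6·19) = (7/114)·K.
e_ss = 1/K_v = 57/28 ⇒ K_v = 28/57 ⇒ K = (28/57)/(7/114) = 8.

8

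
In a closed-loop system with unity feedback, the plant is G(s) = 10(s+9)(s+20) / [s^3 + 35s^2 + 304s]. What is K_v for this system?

Lowest-order denominator term is 304s, so the open loop has 1 pole at the origin → type 1 system.
K_v = lim_{s→0} s·G(s) = 10·9·20 / 304 = 225/38.

225/38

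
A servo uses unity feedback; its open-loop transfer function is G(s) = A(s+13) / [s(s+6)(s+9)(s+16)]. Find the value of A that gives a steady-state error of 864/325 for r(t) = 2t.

G(s) has one factor of s in the denominator, so the system is type 1.
K_v = lim_{s→0} s·G(s) = A·13 / (6·9·16) = (13/864)·A.
e_ss = 2/K_v = 864/325 ⇒ K_v = 325/432 ⇒ A = (325/432)/(13/864) = 50.

50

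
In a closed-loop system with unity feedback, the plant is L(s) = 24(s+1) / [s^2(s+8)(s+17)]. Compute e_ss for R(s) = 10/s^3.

The open loop has two poles at the origin → type 2 system.
K_a = lim_{s→0} s^2·L(s) = 24·1 / (8·17) = 3/17.
r(t) = 5t^2 gives R(s) = 10/s^3.
e_ss = 10/K_a = 10/(3/17) = 170/3.

170/3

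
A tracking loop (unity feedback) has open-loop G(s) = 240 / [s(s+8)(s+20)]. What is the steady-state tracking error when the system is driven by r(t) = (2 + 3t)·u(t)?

G(s) has one factor of s in the denominator, so the system is type 1. Taking each input component in turn:
  • 2: tracked with zero error.
  • 3t: e_ss = 3/K_v with K_v=1.5 → 2.
Total e_ss = 2.

2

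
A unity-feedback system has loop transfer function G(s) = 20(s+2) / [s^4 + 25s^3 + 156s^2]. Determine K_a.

10/39

Factoring s^2 from the denominator leaves a polynomial with constant term 156, so the system is type 2.
K_a = lim_{s→0} s^2·G(s) = 20·2 / 156 = 10/39.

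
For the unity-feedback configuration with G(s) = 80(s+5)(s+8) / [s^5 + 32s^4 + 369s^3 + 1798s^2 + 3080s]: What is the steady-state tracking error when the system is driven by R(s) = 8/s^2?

Lowest-order denominator term is 3080s, so the open loop has 1 pole at the origin → type 1 system.
K_v = lim_{s→0} s·G(s) = 80·5·8 / 3080 = 80/77.
e_ss = 8/K_v = 8/(80/77) = 7.7.

7.7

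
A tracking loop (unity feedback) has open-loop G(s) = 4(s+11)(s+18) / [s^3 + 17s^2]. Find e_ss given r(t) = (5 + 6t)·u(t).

0

The denominator has no term below 17s^2 — 2 poles at s=0, type 2. By superposition:
  • 5: tracked with zero error.
  • 6t: tracked with zero error.
Total e_ss = 0.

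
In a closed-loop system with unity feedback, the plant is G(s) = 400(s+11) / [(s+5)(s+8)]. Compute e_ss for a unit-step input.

1/111

The open loop has no poles at the origin → type 0 system.
K_p = lim_{s→0} G(s) = 400·11 / (5·8) = 110.
e_ss = 1/(1 + K_p) = 1/111.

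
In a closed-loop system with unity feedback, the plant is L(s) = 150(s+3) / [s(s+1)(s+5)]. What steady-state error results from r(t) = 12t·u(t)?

One free integrator in L(s): this is a type 1 system.
K_v = lim_{s→0} s·L(s) = 150·3 / (1·5) = 90.
e_ss = 12/K_v = 12/90 = 2/15.

2/15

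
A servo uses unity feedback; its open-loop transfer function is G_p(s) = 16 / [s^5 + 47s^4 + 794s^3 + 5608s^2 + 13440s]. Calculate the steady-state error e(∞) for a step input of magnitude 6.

Lowest-order denominator term is 13440s, so the open loop has 1 pole at the origin → type 1 system.
K_p = ∞ for a type-1 system; e_ss to a step is zero.

0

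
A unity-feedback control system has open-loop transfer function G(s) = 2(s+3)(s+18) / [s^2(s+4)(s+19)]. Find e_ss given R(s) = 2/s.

0

G(s) has two factors of s in the denominator, so the system is type 2.
K_p = ∞ for a type-2 system; e_ss to a step is zero.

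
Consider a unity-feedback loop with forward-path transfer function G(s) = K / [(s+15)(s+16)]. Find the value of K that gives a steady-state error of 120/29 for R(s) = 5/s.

50

The open loop has no poles at the origin → type 0 system.
K_p = lim_{s→0} G(s) = K / (15·16) = (1/240)·K.
e_ss = 5/(1 + K_p) = 120/29 ⇒ 1 + (1/240)·K = 29/24 ⇒ K = 50.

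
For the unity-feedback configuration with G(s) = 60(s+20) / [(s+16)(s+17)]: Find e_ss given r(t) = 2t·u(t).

System type = 0 (no poles at s=0).
K_v = lim_{s→0} s·G(s) = 0; the steady-state error to this ramp input grows without bound.

infinity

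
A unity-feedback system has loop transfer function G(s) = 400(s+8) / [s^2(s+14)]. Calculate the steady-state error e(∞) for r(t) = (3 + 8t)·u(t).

0

The open loop has two poles at the origin → type 2 system. By superposition:
  • 3: tracked with zero error.
  • 8t: tracked with zero error.
Total e_ss = 0.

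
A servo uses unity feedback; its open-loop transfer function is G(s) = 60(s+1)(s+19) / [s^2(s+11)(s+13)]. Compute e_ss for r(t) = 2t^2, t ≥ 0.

System type = 2 (two poles at s=0).
K_a = lim_{s→0} s^2·G(s) = 60·1·19 / (11·13) = 1140/143.
r(t) = 2t^2 gives R(s) = 4/s^3.
e_ss = 4/K_a = 4/(1140/143) = 143/285.

143/285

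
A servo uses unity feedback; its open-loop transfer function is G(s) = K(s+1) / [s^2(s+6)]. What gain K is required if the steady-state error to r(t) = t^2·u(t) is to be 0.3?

40

System type = 2 (two poles at s=0).
K_a = lim_{s→0} s^2·G(s) = K·1 / (6) = (1/6)·K.
e_ss = 2/K_a = 0.3 ⇒ K_a = 20/3 ⇒ K = (20/3)/(1/6) = 40.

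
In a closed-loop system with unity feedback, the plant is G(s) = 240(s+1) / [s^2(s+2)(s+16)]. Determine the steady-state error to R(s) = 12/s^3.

1.6

System type = 2 (two poles at s=0).
K_a = lim_{s→0} s^2·G(s) = 240·1 / (2·16) = 7.5.
r(t) = 6t^2 gives R(s) = 12/s^3.
e_ss = 12/K_a = 12/7.5 = 1.6.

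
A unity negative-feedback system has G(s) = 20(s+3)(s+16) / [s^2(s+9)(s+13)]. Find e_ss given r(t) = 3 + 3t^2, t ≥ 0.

G(s) has two factors of s in the denominator, so the system is type 2. Taking each input component in turn:
  • 3: tracked with zero error.
  • 3t^2: e_ss = 6/K_a with K_a=320/39 → 117/160.
Total e_ss = 117/160.

117/160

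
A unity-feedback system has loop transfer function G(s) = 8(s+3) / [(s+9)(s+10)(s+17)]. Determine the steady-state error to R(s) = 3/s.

765/259

No free integrators in G(s): this is a type 0 system.
K_p = lim_{s→0} G(s) = 8·3 / (9·10·17) = 4/255.
e_ss = 3/(1 + K_p) = 3/(259/255) = 765/259.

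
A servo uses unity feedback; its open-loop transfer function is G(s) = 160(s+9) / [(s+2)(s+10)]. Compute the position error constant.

72

System type = 0 (no poles at s=0).
K_p = lim_{s→0} G(s) = 160·9 / (2·10) = 72.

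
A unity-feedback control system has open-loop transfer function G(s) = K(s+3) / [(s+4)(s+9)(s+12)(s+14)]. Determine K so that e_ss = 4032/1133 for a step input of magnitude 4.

No free integrators in G(s): this is a type 0 system.
K_p = lim_{s→0} G(s) = K·3 / (4·9·12·14) = (1/2016)·K.
e_ss = 4/(1 + K_p) = 4032/1133 ⇒ 1 + (1/2016)·K = 1133/1008 ⇒ K = 250.

250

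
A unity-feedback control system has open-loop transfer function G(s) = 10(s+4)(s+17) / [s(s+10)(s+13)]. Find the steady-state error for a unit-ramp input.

System type = 1 (one pole at s=0).
K_v = lim_{s→0} s·G(s) = 10·4·17 / (10·13) = 68/13.
e_ss = 1/K_v = 1/(68/13) = 13/68.

13/68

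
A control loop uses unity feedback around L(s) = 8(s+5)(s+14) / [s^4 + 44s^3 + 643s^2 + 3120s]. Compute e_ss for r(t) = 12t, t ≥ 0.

468/7

The denominator has no term below 3120s — 1 pole at s=0, type 1.
K_v = lim_{s→0} s·L(s) = 8·5·14 / 3120 = 7/39.
e_ss = 12/K_v = 12/(7/39) = 468/7.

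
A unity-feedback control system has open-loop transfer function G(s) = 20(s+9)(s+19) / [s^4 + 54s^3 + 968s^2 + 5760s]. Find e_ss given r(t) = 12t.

384/19

Factoring s from the denominator leaves a polynomial with constant term 5760, so the system is type 1.
K_v = lim_{s→0} s·G(s) = 20·9·19 / 5760 = 19/32.
e_ss = 12/K_v = 12/(19/32) = 384/19.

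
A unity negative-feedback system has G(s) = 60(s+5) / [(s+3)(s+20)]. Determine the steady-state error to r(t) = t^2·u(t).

infinity

No free integrators in G(s): this is a type 0 system.
For a type-0 system K_a = 0, so e_ss to a parabolic input is unbounded.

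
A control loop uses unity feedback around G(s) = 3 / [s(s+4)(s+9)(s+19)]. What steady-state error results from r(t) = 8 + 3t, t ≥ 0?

The open loop has one pole at the origin → type 1 system. Taking each input component in turn:
  • 8: tracked with zero error.
  • 3t: e_ss = 3/K_v with K_v=1/228 → 684.
Total e_ss = 684.

684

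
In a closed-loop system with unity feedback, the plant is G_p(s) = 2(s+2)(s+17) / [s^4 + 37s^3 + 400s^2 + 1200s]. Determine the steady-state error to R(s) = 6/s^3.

infinity

Factoring s from the denominator leaves a polynomial with constant term 1200, so the system is type 1.
K_a = lim_{s→0} s^2·G_p(s) = 0; the steady-state error to this parabolic input grows without bound.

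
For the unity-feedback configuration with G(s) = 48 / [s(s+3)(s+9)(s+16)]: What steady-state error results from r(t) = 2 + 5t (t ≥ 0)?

45

System type = 1 (one pole at s=0). Treating each term separately:
  • 2: tracked with zero error.
  • 5t: e_ss = 5/K_v with K_v=1/9 → 45.
Total e_ss = 45.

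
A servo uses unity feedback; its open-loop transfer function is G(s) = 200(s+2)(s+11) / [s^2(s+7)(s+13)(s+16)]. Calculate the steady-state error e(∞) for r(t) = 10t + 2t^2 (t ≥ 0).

Two free integrators in G(s): this is a type 2 system. Taking each input component in turn:
  • 10t: tracked with zero error.
  • 2t^2: e_ss = 4/K_a with K_a=275/91 → 364/275.
Total e_ss = 364/275.

364/275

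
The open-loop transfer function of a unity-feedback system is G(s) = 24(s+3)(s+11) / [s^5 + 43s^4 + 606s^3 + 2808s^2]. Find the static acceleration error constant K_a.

11/39

Factoring s^2 from the denominator leaves a polynomial with constant term 2808, so the system is type 2.
K_a = lim_{s→0} s^2·G(s) = 24·3·11 / 2808 = 11/39.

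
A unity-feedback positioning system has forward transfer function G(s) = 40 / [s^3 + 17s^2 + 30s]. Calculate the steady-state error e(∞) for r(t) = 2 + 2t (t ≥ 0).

1.5

Factoring s from the denominator leaves a polynomial with constant term 30, so the system is type 1. Treating each term separately:
  • 2: tracked with zero error.
  • 2t: e_ss = 2/K_v with K_v=4/3 → 1.5.
Total e_ss = 1.5.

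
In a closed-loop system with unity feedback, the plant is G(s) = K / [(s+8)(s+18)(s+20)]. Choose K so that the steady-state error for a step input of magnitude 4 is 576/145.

G(s) has no factors of s in the denominator, so the system is type 0.
K_p = lim_{s→0} G(s) = K / (8·18·20) = (1/2880)·K.
e_ss = 4/(1 + K_p) = 576/145 ⇒ 1 + (1/2880)·K = 145/144 ⇒ K = 20.

20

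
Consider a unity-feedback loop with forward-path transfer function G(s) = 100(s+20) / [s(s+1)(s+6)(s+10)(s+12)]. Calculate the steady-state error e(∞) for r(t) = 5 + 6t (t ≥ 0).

2.16

One free integrator in G(s): this is a type 1 system. Taking each input component in turn:
  • 5: tracked with zero error.
  • 6t: e_ss = 6/K_v with K_v=25/9 → 2.16.
Total e_ss = 2.16.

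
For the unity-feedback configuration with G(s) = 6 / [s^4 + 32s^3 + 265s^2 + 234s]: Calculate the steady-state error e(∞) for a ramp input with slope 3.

117

Lowest-order denominator term is 234s, so the open loop has 1 pole at the origin → type 1 system.
K_v = lim_{s→0} s·G(s) = 6 / 234 = 1/39.
e_ss = 3/K_v = 3/(1/39) = 117.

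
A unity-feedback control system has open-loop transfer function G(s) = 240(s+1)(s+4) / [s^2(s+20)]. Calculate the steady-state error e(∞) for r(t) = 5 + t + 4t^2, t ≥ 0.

The open loop has two poles at the origin → type 2 system. By superposition:
  • 5: tracked with zero error.
  • t: tracked with zero error.
  • 4t^2: e_ss = 8/K_a with K_a=48 → 1/6.
Total e_ss = 1/6.

1/6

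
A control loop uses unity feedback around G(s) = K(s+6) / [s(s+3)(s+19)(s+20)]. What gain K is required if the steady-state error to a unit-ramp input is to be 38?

5

The open loop has one pole at the origin → type 1 system.
K_v = lim_{s→0} s·G(s) = K·6 / (3·19·20) = (1/190)·K.
e_ss = 1/K_v = 38 ⇒ K_v = 1/38 ⇒ K = (1/38)/(1/190) = 5.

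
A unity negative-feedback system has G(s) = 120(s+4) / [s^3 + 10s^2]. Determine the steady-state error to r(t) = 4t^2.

Factoring s^2 from the denominator leaves a polynomial with constant term 10, so the system is type 2.
K_a = lim_{s→0} s^2·G(s) = 120·4 / 10 = 48.
r(t) = 4t^2 gives R(s) = 8/s^3.
e_ss = 8/K_a = 8/48 = 1/6.

1/6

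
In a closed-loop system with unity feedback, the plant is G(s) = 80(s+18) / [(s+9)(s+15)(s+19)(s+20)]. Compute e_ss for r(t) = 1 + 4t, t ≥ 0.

infinity

The open loop has no poles at the origin → type 0 system. Taking each input component in turn:
  • 1: e_ss = 1/(1+K_p) with K_p=8/285 → 285/293.
  • 4t: a type-0 system cannot track it, e_ss → ∞.
The unbounded component dominates.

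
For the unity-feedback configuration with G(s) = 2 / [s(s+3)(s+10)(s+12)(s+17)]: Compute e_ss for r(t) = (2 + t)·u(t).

G(s) has one factor of s in the denominator, so the system is type 1. By superposition:
  • 2: tracked with zero error.
  • t: e_ss = 1/K_v with K_v=1/3060 → 3060.
Total e_ss = 3060.

3060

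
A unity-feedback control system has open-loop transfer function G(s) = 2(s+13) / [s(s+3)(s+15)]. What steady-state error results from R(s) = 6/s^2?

135/13

System type = 1 (one pole at s=0).
K_v = lim_{s→0} s·G(s) = 2·13 / (3·15) = 26/45.
e_ss = 6/K_v = 6/(26/45) = 135/13.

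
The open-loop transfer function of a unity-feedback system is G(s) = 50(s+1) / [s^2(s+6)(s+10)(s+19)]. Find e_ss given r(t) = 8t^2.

Two free integrators in G(s): this is a type 2 system.
K_a = lim_{s→0} s^2·G(s) = 50·1 / (6·10·19) = 5/114.
r(t) = 8t^2 gives R(s) = 16/s^3.
e_ss = 16/K_a = 16/(5/114) = 364.8.

364.8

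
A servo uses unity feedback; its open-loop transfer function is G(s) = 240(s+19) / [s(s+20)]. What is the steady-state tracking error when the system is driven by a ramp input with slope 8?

One free integrator in G(s): this is a type 1 system.
K_v = lim_{s→0} s·G(s) = 240·19 / (20) = 228.
e_ss = 8/K_v = 8/228 = 2/57.

2/57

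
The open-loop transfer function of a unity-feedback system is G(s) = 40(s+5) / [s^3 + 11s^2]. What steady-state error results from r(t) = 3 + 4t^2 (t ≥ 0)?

Lowest-order denominator term is 11s^2, so the open loop has 2 poles at the origin → type 2 system. By superposition:
  • 3: tracked with zero error.
  • 4t^2: e_ss = 8/K_a with K_a=200/11 → 0.44.
Total e_ss = 0.44.

0.44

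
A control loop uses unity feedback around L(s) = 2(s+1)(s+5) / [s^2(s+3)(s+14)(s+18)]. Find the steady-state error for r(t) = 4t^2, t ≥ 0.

604.8

System type = 2 (two poles at s=0).
K_a = lim_{s→0} s^2·L(s) = 2·1·5 / (3·14·18) = 5/378.
r(t) = 4t^2 gives R(s) = 8/s^3.
e_ss = 8/K_a = 8/(5/378) = 604.8.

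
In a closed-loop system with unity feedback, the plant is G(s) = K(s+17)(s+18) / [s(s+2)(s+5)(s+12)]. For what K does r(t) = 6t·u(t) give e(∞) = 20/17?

System type = 1 (one pole at s=0).
K_v = lim_{s→0} s·G(s) = K·17·18 / (2·5·12) = 2.55·K.
e_ss = 6/K_v = 20/17 ⇒ K_v = 5.1 ⇒ K = 5.1/2.55 = 2.

2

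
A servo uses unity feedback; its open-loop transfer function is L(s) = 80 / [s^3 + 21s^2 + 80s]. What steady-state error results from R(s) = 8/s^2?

8

Factoring s from the denominator leaves a polynomial with constant term 80, so the system is type 1.
K_v = lim_{s→0} s·L(s) = 80 / 80 = 1.
e_ss = 8/K_v = 8/1 = 8.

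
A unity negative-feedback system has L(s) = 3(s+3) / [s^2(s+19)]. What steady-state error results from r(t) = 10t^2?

380/9

The open loop has two poles at the origin → type 2 system.
K_a = lim_{s→0} s^2·L(s) = 3·3 / (19) = 9/19.
r(t) = 10t^2 gives R(s) = 20/s^3.
e_ss = 20/K_a = 20/(9/19) = 380/9.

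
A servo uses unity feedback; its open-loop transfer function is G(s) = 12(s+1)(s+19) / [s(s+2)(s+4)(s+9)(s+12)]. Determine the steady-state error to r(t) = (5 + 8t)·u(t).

One free integrator in G(s): this is a type 1 system. Treating each term separately:
  • 5: tracked with zero error.
  • 8t: e_ss = 8/K_v with K_v=19/72 → 576/19.
Total e_ss = 576/19.

576/19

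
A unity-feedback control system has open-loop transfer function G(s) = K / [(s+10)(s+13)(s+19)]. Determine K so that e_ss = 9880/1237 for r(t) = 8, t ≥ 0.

4

No free integrators in G(s): this is a type 0 system.
K_p = lim_{s→0} G(s) = K / (10·13·19) = (1/2470)·K.
e_ss = 8/(1 + K_p) = 9880/1237 ⇒ 1 + (1/2470)·K = 1237/1235 ⇒ K = 4.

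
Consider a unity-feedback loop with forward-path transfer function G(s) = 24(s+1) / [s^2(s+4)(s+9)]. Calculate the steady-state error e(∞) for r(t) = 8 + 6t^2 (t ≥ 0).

18

Two free integrators in G(s): this is a type 2 system. Taking each input component in turn:
  • 8: tracked with zero error.
  • 6t^2: e_ss = 12/K_a with K_a=2/3 → 18.
Total e_ss = 18.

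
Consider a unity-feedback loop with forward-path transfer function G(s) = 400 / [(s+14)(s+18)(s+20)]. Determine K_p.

5/63

G(s) has no factors of s in the denominator, so the system is type 0.
K_p = lim_{s→0} G(s) = 400 / (14·18·20) = 5/63.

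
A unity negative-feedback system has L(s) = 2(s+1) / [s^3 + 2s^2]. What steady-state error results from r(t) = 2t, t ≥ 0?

0

The denominator has no term below 2s^2 — 2 poles at s=0, type 2.
A type-2 system has K_v = ∞, so it tracks a ramp input with zero steady-state error.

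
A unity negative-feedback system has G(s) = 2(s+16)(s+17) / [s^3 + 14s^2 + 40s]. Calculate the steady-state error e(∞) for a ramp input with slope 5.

Lowest-order denominator term is 40s, so the open loop has 1 pole at the origin → type 1 system.
K_v = lim_{s→0} s·G(s) = 2·16·17 / 40 = 13.6.
e_ss = 5/K_v = 5/13.6 = 25/68.

25/68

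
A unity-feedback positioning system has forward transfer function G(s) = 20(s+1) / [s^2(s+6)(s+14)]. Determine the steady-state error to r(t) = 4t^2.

G(s) has two factors of s in the denominator, so the system is type 2.
K_a = lim_{s→0} s^2·G(s) = 20·1 / (6·14) = 5/21.
r(t) = 4t^2 gives R(s) = 8/s^3.
e_ss = 8/K_a = 8/(5/21) = 33.6.

33.6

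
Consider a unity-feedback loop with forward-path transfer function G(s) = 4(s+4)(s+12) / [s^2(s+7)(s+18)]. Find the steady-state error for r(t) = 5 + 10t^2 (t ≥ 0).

13.125

System type = 2 (two poles at s=0). Taking each input component in turn:
  • 5: tracked with zero error.
  • 10t^2: e_ss = 20/K_a with K_a=32/21 → 13.125.
Total e_ss = 13.125.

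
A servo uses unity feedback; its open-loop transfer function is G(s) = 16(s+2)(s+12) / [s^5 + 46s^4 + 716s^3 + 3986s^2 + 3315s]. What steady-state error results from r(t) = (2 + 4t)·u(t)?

Factoring s from the denominator leaves a polynomial with constant term 3315, so the system is type 1. Treating each term separately:
  • 2: tracked with zero error.
  • 4t: e_ss = 4/K_v with K_v=128/1105 → 1105/32.
Total e_ss = 1105/32.

1105/32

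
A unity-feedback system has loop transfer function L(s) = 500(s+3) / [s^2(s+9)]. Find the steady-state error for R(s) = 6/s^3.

Two free integrators in L(s): this is a type 2 system.
K_a = lim_{s→0} s^2·L(s) = 500·3 / (9) = 500/3.
r(t) = 3t^2 gives R(s) = 6/s^3.
e_ss = 6/K_a = 6/(500/3) = 0.036.

0.036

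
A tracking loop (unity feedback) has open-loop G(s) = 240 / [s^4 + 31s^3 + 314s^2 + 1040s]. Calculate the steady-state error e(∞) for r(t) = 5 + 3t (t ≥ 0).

13

Lowest-order denominator term is 1040s, so the open loop has 1 pole at the origin → type 1 system. Treating each term separately:
  • 5: tracked with zero error.
  • 3t: e_ss = 3/K_v with K_v=3/13 → 13.
Total e_ss = 13.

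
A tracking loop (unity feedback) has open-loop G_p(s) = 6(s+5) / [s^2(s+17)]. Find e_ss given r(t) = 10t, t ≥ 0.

Two free integrators in G_p(s): this is a type 2 system.
K_v = ∞ for a type-2 system; e_ss to a ramp is zero.

0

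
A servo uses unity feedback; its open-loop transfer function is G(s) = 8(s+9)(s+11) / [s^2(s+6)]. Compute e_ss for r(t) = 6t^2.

1/11

Two free integrators in G(s): this is a type 2 system.
K_a = lim_{s→0} s^2·G(s) = 8·9·11 / (6) = 132.
r(t) = 6t^2 gives R(s) = 12/s^3.
e_ss = 12/K_a = 12/132 = 1/11.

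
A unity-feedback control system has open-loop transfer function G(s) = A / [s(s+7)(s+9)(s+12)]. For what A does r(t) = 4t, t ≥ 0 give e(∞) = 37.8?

80

The open loop has one pole at the origin → type 1 system.
K_v = lim_{s→0} s·G(s) = A / (7·9·12) = (1/756)·A.
e_ss = 4/K_v = 37.8 ⇒ K_v = 20/189 ⇒ A = (20/189)/(1/756) = 80.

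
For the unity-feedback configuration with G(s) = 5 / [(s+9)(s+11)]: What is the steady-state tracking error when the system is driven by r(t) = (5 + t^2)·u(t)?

infinity

The open loop has no poles at the origin → type 0 system. Treating each term separately:
  • 5: e_ss = 5/(1+K_p) with K_p=5/99 → 495/104.
  • t^2: a type-0 system cannot track it, e_ss → ∞.
The unbounded component dominates.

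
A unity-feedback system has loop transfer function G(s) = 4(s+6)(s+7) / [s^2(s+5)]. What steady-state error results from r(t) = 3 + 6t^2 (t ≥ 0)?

The open loop has two poles at the origin → type 2 system. Taking each input component in turn:
  • 3: tracked with zero error.
  • 6t^2: e_ss = 12/K_a with K_a=33.6 → 5/14.
Total e_ss = 5/14.

5/14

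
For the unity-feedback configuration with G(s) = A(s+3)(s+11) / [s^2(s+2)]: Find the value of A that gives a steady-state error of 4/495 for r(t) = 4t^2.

G(s) has two factors of s in the denominator, so the system is type 2.
K_a = lim_{s→0} s^2·G(s) = A·3·11 / (2) = 16.5·A.
e_ss = 8/K_a = 4/495 ⇒ K_a = 990 ⇒ A = 990/16.5 = 60.

60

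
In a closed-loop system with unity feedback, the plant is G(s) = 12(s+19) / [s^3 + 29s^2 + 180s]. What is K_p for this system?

infinity

K_p = lim_{s→0} G(s); with 1 pole at the origin the limit diverges, so K_p = ∞.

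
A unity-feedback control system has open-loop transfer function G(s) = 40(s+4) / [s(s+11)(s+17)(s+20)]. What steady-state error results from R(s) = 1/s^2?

G(s) has one factor of s in the denominator, so the system is type 1.
K_v = lim_{s→0} s·G(s) = 40·4 / (11·17·20) = 8/187.
e_ss = 1/K_v = 1/(8/187) = 23.375.

23.375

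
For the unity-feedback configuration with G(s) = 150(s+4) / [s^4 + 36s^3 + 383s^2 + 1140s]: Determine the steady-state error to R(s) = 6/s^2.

11.4

The denominator has no term below 1140s — 1 pole at s=0, type 1.
K_v = lim_{s→0} s·G(s) = 150·4 / 1140 = 10/19.
e_ss = 6/K_v = 6/(10/19) = 11.4.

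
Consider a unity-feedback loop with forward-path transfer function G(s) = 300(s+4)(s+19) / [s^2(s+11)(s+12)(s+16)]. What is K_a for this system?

475/44

G(s) has two factors of s in the denominator, so the system is type 2.
K_a = lim_{s→0} s^2·G(s) = 300·4·19 / (11·12·16) = 475/44.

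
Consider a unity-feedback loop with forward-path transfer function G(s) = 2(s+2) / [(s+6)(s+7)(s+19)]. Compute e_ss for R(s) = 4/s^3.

infinity

The open loop has no poles at the origin → type 0 system.
For a type-0 system K_a = 0, so e_ss to a parabolic input is unbounded.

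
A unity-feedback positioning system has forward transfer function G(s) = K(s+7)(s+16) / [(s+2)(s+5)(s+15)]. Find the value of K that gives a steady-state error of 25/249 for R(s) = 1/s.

12

No free integrators in G(s): this is a type 0 system.
K_p = lim_{s→0} G(s) = K·7·16 / (2·5·15) = (56/75)·K.
e_ss = 1/(1 + K_p) = 25/249 ⇒ 1 + (56/75)·K = 9.96 ⇒ K = 12.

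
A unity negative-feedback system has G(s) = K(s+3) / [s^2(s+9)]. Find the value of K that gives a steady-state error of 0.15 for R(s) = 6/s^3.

G(s) has two factors of s in the denominator, so the system is type 2.
K_a = lim_{s→0} s^2·G(s) = K·3 / (9) = (1/3)·K.
e_ss = 6/K_a = 0.15 ⇒ K_a = 40 ⇒ K = 40/(1/3) = 120.

120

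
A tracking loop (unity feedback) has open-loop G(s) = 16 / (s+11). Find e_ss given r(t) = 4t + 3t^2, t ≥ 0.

G(s) has no factors of s in the denominator, so the system is type 0. Treating each term separately:
  • 4t: a type-0 system cannot track it, e_ss → ∞.
  • 3t^2: a type-0 system cannot track it, e_ss → ∞.
The unbounded component dominates.

infinity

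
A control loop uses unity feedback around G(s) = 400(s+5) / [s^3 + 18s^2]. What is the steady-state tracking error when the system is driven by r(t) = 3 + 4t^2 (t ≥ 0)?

The denominator has no term below 18s^2 — 2 poles at s=0, type 2. Treating each term separately:
  • 3: tracked with zero error.
  • 4t^2: e_ss = 8/K_a with K_a=1000/9 → 0.072.
Total e_ss = 0.072.

0.072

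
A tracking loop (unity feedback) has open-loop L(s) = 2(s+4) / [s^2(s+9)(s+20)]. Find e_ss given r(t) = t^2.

System type = 2 (two poles at s=0).
K_a = lim_{s→0} s^2·L(s) = 2·4 / (9·20) = 2/45.
r(t) = t^2 gives R(s) = 2/s^3.
e_ss = 2/K_a = 2/(2/45) = 45.

45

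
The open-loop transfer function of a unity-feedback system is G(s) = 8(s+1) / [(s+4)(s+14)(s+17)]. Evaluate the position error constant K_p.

The open loop has no poles at the origin → type 0 system.
K_p = lim_{s→0} G(s) = 8·1 / (4·14·17) = 1/119.

1/119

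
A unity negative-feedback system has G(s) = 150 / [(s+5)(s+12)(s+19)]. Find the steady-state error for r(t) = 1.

38/43

The open loop has no poles at the origin → type 0 system.
K_p = lim_{s→0} G(s) = 150 / (5·12·19) = 5/38.
e_ss = 1/(1 + K_p) = 1/(43/38) = 38/43.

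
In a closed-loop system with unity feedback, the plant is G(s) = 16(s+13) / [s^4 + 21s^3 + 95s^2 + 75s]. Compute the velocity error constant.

208/75

The denominator has no term below 75s — 1 pole at s=0, type 1.
K_v = lim_{s→0} s·G(s) = 16·13 / 75 = 208/75.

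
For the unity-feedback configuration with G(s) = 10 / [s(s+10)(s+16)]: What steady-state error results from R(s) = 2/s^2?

32

System type = 1 (one pole at s=0).
K_v = lim_{s→0} s·G(s) = 10 / (10·16) = 0.0625.
e_ss = 2/K_v = 2/0.0625 = 32.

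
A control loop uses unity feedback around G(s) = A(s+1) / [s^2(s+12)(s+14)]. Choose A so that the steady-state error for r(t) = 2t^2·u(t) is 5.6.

120

Two free integrators in G(s): this is a type 2 system.
K_a = lim_{s→0} s^2·G(s) = A·1 / (12·14) = (1/168)·A.
e_ss = 4/K_a = 5.6 ⇒ K_a = 5/7 ⇒ A = (5/7)/(1/168) = 120.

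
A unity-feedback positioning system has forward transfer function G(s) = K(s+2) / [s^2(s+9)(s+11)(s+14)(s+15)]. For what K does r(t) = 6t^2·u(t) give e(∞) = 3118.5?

40

System type = 2 (two poles at s=0).
K_a = lim_{s→0} s^2·G(s) = K·2 / (9·11·14·15) = (1/10395)·K.
e_ss = 12/K_a = 3118.5 ⇒ K_a = 8/2079 ⇒ K = (8/2079)/(1/10395) = 40.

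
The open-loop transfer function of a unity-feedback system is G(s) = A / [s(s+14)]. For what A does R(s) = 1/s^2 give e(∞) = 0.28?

50

One free integrator in G(s): this is a type 1 system.
K_v = lim_{s→0} s·G(s) = A / (14) = (1/14)·A.
e_ss = 1/K_v = 0.28 ⇒ K_v = 25/7 ⇒ A = (25/7)/(1/14) = 50.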